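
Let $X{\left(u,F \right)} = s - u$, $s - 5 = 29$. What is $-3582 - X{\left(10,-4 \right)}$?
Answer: $-3606$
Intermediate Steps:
$s = 34$ ($s = 5 + 29 = 34$)
$X{\left(u,F \right)} = 34 - u$
$-3582 - X{\left(10,-4 \right)} = -3582 - \left(34 - 10\right) = -3582 - 24 = -3606$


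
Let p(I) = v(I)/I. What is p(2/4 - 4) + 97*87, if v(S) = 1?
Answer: 59071/7 ≈ 8438.7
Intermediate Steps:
p(I) = 1/I
p(2/4 - 4) + 97*87 = 1/(2/4 - 4) + 97*87 = 1/(2*(¼) - 4) + 8439 = 1/(½ - 4) + 8439 = 1/(-7/2) + 8439 = -2/7 + 8439 = 59071/7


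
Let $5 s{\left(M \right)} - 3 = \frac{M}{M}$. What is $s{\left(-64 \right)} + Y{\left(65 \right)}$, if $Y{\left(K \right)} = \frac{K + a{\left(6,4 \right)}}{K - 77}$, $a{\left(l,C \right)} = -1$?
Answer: $- \frac{68}{15} \approx -4.5333$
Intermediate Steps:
$s{\left(M \right)} = \frac{4}{5}$ ($s{\left(M \right)} = \frac{3}{5} + \frac{M \frac{1}{M}}{5} = \frac{3}{5} + \frac{1}{5} \cdot 1 = \frac{3}{5} + \frac{1}{5} = \frac{4}{5}$)
$Y{\left(K \right)} = \frac{-1 + K}{-77 + K}$ ($Y{\left(K \right)} = \frac{K - 1}{K - 77} = \frac{-1 + K}{-77 + K}$)
$s{\left(-64 \right)} + Y{\left(65 \right)} = \frac{4}{5} + \frac{-1 + 65}{-77 + 65} = \frac{4}{5} + \frac{1}{-12} \cdot 64 = \frac{4}{5} - \frac{16}{3} = - \frac{68}{15}$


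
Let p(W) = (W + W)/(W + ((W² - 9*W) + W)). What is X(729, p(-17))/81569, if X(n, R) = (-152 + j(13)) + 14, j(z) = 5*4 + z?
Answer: -105/81569 ≈ -0.0012873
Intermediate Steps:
p(W) = 2*W/(W² - 7*W) (p(W) = (2*W)/(W + (W² - 8*W)) = (2*W)/(W² - 7*W) = 2*W/(W² - 7*W))
j(z) = 20 + z
X(n, R) = -105 (X(n, R) = (-152 + (20 + 13)) + 14 = (-152 + 33) + 14 = -119 + 14 = -105)
X(729, p(-17))/81569 = -105/81569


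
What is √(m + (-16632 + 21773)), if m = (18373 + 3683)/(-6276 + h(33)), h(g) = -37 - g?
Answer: √51724231145/3173 ≈ 71.677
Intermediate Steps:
m = -11028/3173 (m = (18373 + 3683)/(-6276 + (-37 - 1*33)) = 22056/(-6276 + (-37 - 33)) = 22056/(-6276 - 70) = 22056/(-6346) = 22056*(-1/6346) = -11028/3173 ≈ -3.4756)
√(m + (-16632 + 21773)) = √(-11028/3173 + (-16632 + 21773)) = √(-11028/3173 + 5141) = √(16301365/3173) = √51724231145/3173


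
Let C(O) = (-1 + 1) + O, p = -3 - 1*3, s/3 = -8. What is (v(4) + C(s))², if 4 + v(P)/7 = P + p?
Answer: 4356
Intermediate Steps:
s = -24 (s = 3*(-8) = -24)
p = -6 (p = -3 - 3 = -6)
v(P) = -70 + 7*P (v(P) = -28 + 7*(P - 6) = -28 + 7*(-6 + P) = -28 + (-42 + 7*P) = -70 + 7*P)
C(O) = O (C(O) = 0 + O = O)
(v(4) + C(s))² = ((-70 + 7*4) - 24)² = ((-70 + 28) - 24)² = (-42 - 24)² = (-66)² = 4356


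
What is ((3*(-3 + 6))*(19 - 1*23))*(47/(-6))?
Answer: 282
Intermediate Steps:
((3*(-3 + 6))*(19 - 1*23))*(47/(-6)) = ((3*3)*(19 - 23))*(47*(-1/6)) = (9*(-4))*(-47/6) = -36*(-47/6) = 282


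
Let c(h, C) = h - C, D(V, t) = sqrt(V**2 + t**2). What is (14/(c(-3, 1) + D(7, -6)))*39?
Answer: 728/23 + 182*sqrt(85)/23 ≈ 104.61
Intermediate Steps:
(14/(c(-3, 1) + D(7, -6)))*39 = (14/((-3 - 1*1) + sqrt(7**2 + (-6)**2)))*39 = (14/((-3 - 1) + sqrt(49 + 36)))*39 = (14/(-4 + sqrt(85)))*39 = 546/(-4 + sqrt(85))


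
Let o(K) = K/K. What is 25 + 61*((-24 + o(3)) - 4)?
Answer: -1622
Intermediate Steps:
o(K) = 1
25 + 61*((-24 + o(3)) - 4) = 25 + 61*((-24 + 1) - 4) = 25 + 61*(-23 - 4) = 25 + 61*(-27) = 25 - 1647 = -1622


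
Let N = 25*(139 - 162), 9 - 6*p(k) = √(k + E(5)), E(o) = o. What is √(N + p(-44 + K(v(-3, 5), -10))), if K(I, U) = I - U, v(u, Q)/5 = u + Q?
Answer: √(-20646 - 6*I*√19)/6 ≈ 0.015168 - 23.948*I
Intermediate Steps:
v(u, Q) = 5*Q + 5*u (v(u, Q) = 5*(u + Q) = 5*(Q + u) = 5*Q + 5*u)
p(k) = 3/2 - √(5 + k)/6 (p(k) = 3/2 - √(k + 5)/6 = 3/2 - √(5 + k)/6)
N = -575 (N = 25*(-23) = -575)
√(N + p(-44 + K(v(-3, 5), -10))) = √(-575 + (3/2 - √(5 + (-44 + ((5*5 + 5*(-3)) - 1*(-10))))/6)) = √(-575 + (3/2 - √(5 + (-44 + ((25 - 15) + 10)))/6)) = √(-575 + (3/2 - √(5 + (-44 + (10 + 10)))/6)) = √(-575 + (3/2 - √(5 + (-44 + 20))/6)) = √(-575 + (3/2 - √(5 - 24)/6)) = √(-575 + (3/2 - I*√19/6)) = √(-1147/2 - I*√19/6)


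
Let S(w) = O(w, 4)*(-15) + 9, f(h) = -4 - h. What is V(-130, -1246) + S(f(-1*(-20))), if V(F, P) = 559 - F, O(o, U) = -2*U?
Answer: 818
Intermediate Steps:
S(w) = 129 (S(w) = -2*4*(-15) + 9 = -8*(-15) + 9 = 120 + 9 = 129)
V(-130, -1246) + S(f(-1*(-20))) = (559 - 1*(-130)) + 129 = (559 + 130) + 129 = 689 + 129 = 818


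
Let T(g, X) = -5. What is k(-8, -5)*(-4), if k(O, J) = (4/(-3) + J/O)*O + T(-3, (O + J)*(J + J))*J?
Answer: -368/3 ≈ -122.67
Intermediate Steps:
k(O, J) = -5*J + O*(-4/3 + J/O) (k(O, J) = (4/(-3) + J/O)*O - 5*J = (4*(-⅓) + J/O)*O - 5*J = (-4/3 + J/O)*O - 5*J = O*(-4/3 + J/O) - 5*J = -5*J + O*(-4/3 + J/O))
k(-8, -5)*(-4) = (-4*(-5) - 4/3*(-8))*(-4) = (20 + 32/3)*(-4) = (92/3)*(-4) = -368/3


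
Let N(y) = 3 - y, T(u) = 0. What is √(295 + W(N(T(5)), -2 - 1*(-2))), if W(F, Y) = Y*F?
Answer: √295 ≈ 17.176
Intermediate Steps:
W(F, Y) = F*Y
√(295 + W(N(T(5)), -2 - 1*(-2))) = √(295 + (3 - 1*0)*(-2 - 1*(-2))) = √(295 + (3 + 0)*(-2 + 2)) = √(295 + 3*0) = √(295 + 0) = √295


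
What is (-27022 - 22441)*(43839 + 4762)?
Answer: -2403951263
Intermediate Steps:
(-27022 - 22441)*(43839 + 4762) = -49463*48601 = -2403951263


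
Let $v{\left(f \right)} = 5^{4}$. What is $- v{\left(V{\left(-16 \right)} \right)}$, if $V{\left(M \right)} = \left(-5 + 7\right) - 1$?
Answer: $-625$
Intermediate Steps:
$V{\left(M \right)} = 1$ ($V{\left(M \right)} = 2 - 1 = 1$)
$v{\left(f \right)} = 625$
$- v{\left(V{\left(-16 \right)} \right)} = \left(-1\right) 625 = -625$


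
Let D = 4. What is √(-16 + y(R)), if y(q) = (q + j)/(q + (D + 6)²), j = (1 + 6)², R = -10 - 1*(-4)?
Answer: I*√137334/94 ≈ 3.9424*I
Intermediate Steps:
R = -6 (R = -10 + 4 = -6)
j = 49 (j = 7² = 49)
y(q) = (49 + q)/(100 + q) (y(q) = (q + 49)/(q + (4 + 6)²) = (49 + q)/(q + 10²) = (49 + q)/(q + 100) = (49 + q)/(100 + q))
√(-16 + y(R)) = √(-16 + (49 - 6)/(100 - 6)) = √(-16 + 43/94) = √(-1461/94) = I*√137334/94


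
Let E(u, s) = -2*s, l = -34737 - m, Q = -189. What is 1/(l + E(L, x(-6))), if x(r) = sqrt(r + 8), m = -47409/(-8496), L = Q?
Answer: -278643275184/9680786258672377 + 16040448*sqrt(2)/9680786258672377 ≈ -2.8781e-5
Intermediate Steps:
L = -189
m = 15803/2832 (m = -47409*(-1/8496) = 15803/2832 ≈ 5.5802)
x(r) = sqrt(8 + r)
l = -98390987/2832 (l = -34737 - 1*15803/2832 = -34737 - 15803/2832 = -98390987/2832 ≈ -34743.)
1/(l + E(L, x(-6))) = 1/(-98390987/2832 - 2*sqrt(8 - 6)) = 1/(-98390987/2832 - 2*sqrt(2))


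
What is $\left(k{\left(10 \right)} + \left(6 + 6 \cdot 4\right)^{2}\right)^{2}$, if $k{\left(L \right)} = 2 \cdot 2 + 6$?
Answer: $828100$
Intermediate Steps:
$k{\left(L \right)} = 10$ ($k{\left(L \right)} = 4 + 6 = 10$)
$\left(k{\left(10 \right)} + \left(6 + 6 \cdot 4\right)^{2}\right)^{2} = \left(10 + \left(6 + 6 \cdot 4\right)^{2}\right)^{2} = \left(10 + \left(6 + 24\right)^{2}\right)^{2} = \left(10 + 30^{2}\right)^{2} = \left(10 + 900\right)^{2} = 910^{2} = 828100$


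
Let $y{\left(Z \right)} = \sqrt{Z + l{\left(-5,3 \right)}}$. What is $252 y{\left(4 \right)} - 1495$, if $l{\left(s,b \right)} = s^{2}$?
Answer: $-1495 + 252 \sqrt{29} \approx -137.94$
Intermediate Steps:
$y{\left(Z \right)} = \sqrt{25 + Z}$ ($y{\left(Z \right)} = \sqrt{Z + \left(-5\right)^{2}} = \sqrt{Z + 25} = \sqrt{25 + Z}$)
$252 y{\left(4 \right)} - 1495 = 252 \sqrt{25 + 4} - 1495 = 252 \sqrt{29} - 1495 = -1495 + 252 \sqrt{29}$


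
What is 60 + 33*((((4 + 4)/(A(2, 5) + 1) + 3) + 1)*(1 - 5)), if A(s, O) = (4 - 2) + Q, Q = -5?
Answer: 60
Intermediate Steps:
A(s, O) = -3 (A(s, O) = (4 - 2) - 5 = 2 - 5 = -3)
60 + 33*((((4 + 4)/(A(2, 5) + 1) + 3) + 1)*(1 - 5)) = 60 + 33*((((4 + 4)/(-3 + 1) + 3) + 1)*(1 - 5)) = 60 + 33*(((8/(-2) + 3) + 1)*(-4)) = 60 + 33*(((8*(-1/2) + 3) + 1)*(-4)) = 60 + 33*(((-4 + 3) + 1)*(-4)) = 60 + 33*((-1 + 1)*(-4)) = 60 + 33*(0*(-4)) = 60 + 33*0 = 60 + 0 = 60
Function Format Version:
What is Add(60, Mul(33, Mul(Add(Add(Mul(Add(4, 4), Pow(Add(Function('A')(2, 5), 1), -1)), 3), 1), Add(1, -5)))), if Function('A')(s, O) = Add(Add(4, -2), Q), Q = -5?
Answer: 60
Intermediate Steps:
Function('A')(s, O) = -3 (Function('A')(s, O) = Add(Add(4, -2), -5) = Add(2, -5) = -3)
Add(60, Mul(33, Mul(Add(Add(Mul(Add(4, 4), Pow(Add(Function('A')(2, 5), 1), -1)), 3), 1), Add(1, -5)))) = Add(60, Mul(33, Mul(Add(Add(Mul(Add(4, 4), Pow(Add(-3, 1), -1)), 3), 1), Add(1, -5)))) = Add(60, Mul(33, Mul(Add(Add(Mul(8, Pow(-2, -1)), 3), 1), -4))) = Add(60, Mul(33, Mul(Add(Add(Mul(8, Rational(-1, 2)), 3), 1), -4))) = Add(60, Mul(33, Mul(Add(Add(-4, 3), 1), -4))) = Add(60, Mul(33, Mul(Add(-1, 1), -4))) = Add(60, Mul(33, Mul(0, -4))) = Add(60, Mul(33, 0)) = Add(60, 0) = 60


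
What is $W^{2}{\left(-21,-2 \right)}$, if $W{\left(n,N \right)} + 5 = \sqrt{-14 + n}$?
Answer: $\left(5 - i \sqrt{35}\right)^{2} \approx -10.0 - 59.161 i$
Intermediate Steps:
$W{\left(n,N \right)} = -5 + \sqrt{-14 + n}$
$W^{2}{\left(-21,-2 \right)} = \left(-5 + \sqrt{-14 - 21}\right)^{2} = \left(-5 + \sqrt{-35}\right)^{2} = \left(-5 + i \sqrt{35}\right)^{2}$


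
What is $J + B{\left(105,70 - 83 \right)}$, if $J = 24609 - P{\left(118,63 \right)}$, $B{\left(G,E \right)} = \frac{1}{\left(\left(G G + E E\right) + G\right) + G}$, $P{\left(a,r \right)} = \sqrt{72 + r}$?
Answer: $\frac{280641037}{11404} - 3 \sqrt{15} \approx 24597.0$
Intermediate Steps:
$B{\left(G,E \right)} = \frac{1}{E^{2} + G^{2} + 2 G}$ ($B{\left(G,E \right)} = \frac{1}{\left(\left(G^{2} + E^{2}\right) + G\right) + G} = \frac{1}{\left(\left(E^{2} + G^{2}\right) + G\right) + G} = \frac{1}{\left(G + E^{2} + G^{2}\right) + G} = \frac{1}{E^{2} + G^{2} + 2 G}$)
$J = 24609 - 3 \sqrt{15}$ ($J = 24609 - \sqrt{72 + 63} = 24609 - \sqrt{135} = 24609 - 3 \sqrt{15} \approx 24597.0$)
$J + B{\left(105,70 - 83 \right)} = \left(24609 - 3 \sqrt{15}\right) + \frac{1}{\left(70 - 83\right)^{2} + 105^{2} + 2 \cdot 105} = \left(24609 - 3 \sqrt{15}\right) + \frac{1}{\left(-13\right)^{2} + 11025 + 210} = \left(24609 - 3 \sqrt{15}\right) + \frac{1}{169 + 11025 + 210} = \left(24609 - 3 \sqrt{15}\right) + \frac{1}{11404} = \frac{280641037}{11404} - 3 \sqrt{15}$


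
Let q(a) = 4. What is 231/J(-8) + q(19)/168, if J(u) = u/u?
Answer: 9703/42 ≈ 231.02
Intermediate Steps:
J(u) = 1
231/J(-8) + q(19)/168 = 231/1 + 4/168 = 231*1 + 4*(1/168) = 231 + 1/42 = 9703/42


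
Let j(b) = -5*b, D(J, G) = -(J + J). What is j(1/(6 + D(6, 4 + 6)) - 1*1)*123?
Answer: 1435/2 ≈ 717.50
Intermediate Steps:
D(J, G) = -2*J
j(1/(6 + D(6, 4 + 6)) - 1*1)*123 = -5*(1/(6 - 2*6) - 1*1)*123 = -5*(1/(6 - 12) - 1)*123 = -5*(1/(-6) - 1)*123 = -5*(-1/6 - 1)*123 = -5*(-7/6)*123 = (35/6)*123 = 1435/2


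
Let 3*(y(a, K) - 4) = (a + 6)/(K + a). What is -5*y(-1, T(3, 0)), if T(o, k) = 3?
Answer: -145/6 ≈ -24.167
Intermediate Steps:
y(a, K) = 4 + (6 + a)/(3*(K + a)) (y(a, K) = 4 + ((a + 6)/(K + a))/3 = 4 + ((6 + a)/(K + a))/3 = 4 + (6 + a)/(3*(K + a)))
-5*y(-1, T(3, 0)) = -5*(2 + 4*3 + (13/3)*(-1))/(3 - 1) = -5*(2 + 12 - 13/3)/2 = -5*29/(2*3) = -5*29/6 = -145/6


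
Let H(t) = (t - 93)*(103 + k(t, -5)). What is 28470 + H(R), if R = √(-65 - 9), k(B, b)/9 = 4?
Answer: 15543 + 139*I*√74 ≈ 15543.0 + 1195.7*I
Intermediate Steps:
k(B, b) = 36 (k(B, b) = 9*4 = 36)
R = I*√74 (R = √(-74) = I*√74 ≈ 8.6023*I)
H(t) = -12927 + 139*t (H(t) = (t - 93)*(103 + 36) = (-93 + t)*139 = -12927 + 139*t)
28470 + H(R) = 28470 + (-12927 + 139*(I*√74)) = 28470 + (-12927 + 139*I*√74) = 15543 + 139*I*√74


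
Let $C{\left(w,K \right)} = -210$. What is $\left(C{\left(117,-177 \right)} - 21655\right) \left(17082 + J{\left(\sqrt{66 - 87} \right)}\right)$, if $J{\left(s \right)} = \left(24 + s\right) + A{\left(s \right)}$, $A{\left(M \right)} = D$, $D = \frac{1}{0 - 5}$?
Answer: $-374018317 - 21865 i \sqrt{21} \approx -3.7402 \cdot 10^{8} - 1.002 \cdot 10^{5} i$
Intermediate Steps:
$D = - \frac{1}{5}$ ($D = \frac{1}{-5} = - \frac{1}{5} \approx -0.2$)
$A{\left(M \right)} = - \frac{1}{5}$
$J{\left(s \right)} = \frac{119}{5} + s$ ($J{\left(s \right)} = \left(24 + s\right) - \frac{1}{5} = \frac{119}{5} + s$)
$\left(C{\left(117,-177 \right)} - 21655\right) \left(17082 + J{\left(\sqrt{66 - 87} \right)}\right) = \left(-210 - 21655\right) \left(17082 + \left(\frac{119}{5} + \sqrt{66 - 87}\right)\right) = - 21865 \left(17082 + \left(\frac{119}{5} + \sqrt{-21}\right)\right) = - 21865 \left(17082 + \left(\frac{119}{5} + i \sqrt{21}\right)\right) = - 21865 \left(\frac{85529}{5} + i \sqrt{21}\right) = -374018317 - 21865 i \sqrt{21}$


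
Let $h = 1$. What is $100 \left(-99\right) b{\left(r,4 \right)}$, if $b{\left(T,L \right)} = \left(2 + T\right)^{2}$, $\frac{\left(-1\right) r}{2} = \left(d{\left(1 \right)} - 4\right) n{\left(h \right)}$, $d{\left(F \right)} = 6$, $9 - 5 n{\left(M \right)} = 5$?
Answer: $-14256$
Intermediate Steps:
$n{\left(M \right)} = \frac{4}{5}$ ($n{\left(M \right)} = \frac{9}{5} - 1 = \frac{4}{5}$)
$r = - \frac{16}{5}$ ($r = - 2 \left(6 - 4\right) \frac{4}{5} = - 2 \cdot 2 \cdot \frac{4}{5} = \left(-2\right) \frac{8}{5} = - \frac{16}{5} \approx -3.2$)
$100 \left(-99\right) b{\left(r,4 \right)} = 100 \left(-99\right) \left(2 - \frac{16}{5}\right)^{2} = - 9900 \left(- \frac{6}{5}\right)^{2} = \left(-9900\right) \frac{36}{25} = -14256$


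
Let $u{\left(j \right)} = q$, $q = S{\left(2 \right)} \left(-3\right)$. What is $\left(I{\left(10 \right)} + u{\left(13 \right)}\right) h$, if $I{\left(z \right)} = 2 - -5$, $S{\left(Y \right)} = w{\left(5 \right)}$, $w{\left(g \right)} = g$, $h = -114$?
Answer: $912$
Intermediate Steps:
$S{\left(Y \right)} = 5$
$q = -15$ ($q = 5 \left(-3\right) = -15$)
$I{\left(z \right)} = 7$ ($I{\left(z \right)} = 2 + 5 = 7$)
$u{\left(j \right)} = -15$
$\left(I{\left(10 \right)} + u{\left(13 \right)}\right) h = \left(7 - 15\right) \left(-114\right) = \left(-8\right) \left(-114\right) = 912$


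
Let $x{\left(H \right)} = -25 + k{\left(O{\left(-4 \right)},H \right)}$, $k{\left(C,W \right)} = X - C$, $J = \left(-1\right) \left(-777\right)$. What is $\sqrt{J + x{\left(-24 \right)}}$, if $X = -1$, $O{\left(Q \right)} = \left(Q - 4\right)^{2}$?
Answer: $\sqrt{687} \approx 26.211$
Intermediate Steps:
$O{\left(Q \right)} = \left(-4 + Q\right)^{2}$
$J = 777$
$k{\left(C,W \right)} = -1 - C$
$x{\left(H \right)} = -90$ ($x{\left(H \right)} = -25 - \left(1 + \left(-4 - 4\right)^{2}\right) = -25 - 65 = -90$)
$\sqrt{J + x{\left(-24 \right)}} = \sqrt{777 - 90} = \sqrt{687}$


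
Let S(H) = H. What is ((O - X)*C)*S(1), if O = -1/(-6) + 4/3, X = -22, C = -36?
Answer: -846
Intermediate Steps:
O = 3/2 (O = -1*(-1/6) + 4*(1/3) = 1/6 + 4/3 = 3/2 ≈ 1.5000)
((O - X)*C)*S(1) = ((3/2 - 1*(-22))*(-36))*1 = ((3/2 + 22)*(-36))*1 = ((47/2)*(-36))*1 = -846*1 = -846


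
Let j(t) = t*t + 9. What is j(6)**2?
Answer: 2025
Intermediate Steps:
j(t) = 9 + t**2 (j(t) = t**2 + 9 = 9 + t**2)
j(6)**2 = (9 + 6**2)**2 = (9 + 36)**2 = 45**2 = 2025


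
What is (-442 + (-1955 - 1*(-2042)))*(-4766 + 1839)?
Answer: 1039085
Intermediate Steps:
(-442 + (-1955 - 1*(-2042)))*(-4766 + 1839) = (-442 + (-1955 + 2042))*(-2927) = (-442 + 87)*(-2927) = -355*(-2927) = 1039085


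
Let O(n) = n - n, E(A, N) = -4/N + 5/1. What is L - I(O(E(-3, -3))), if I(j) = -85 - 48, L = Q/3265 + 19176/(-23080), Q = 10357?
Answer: 254970113/1883905 ≈ 135.34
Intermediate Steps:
E(A, N) = 5 - 4/N (E(A, N) = -4/N + 5*1 = -4/N + 5 = 5 - 4/N)
O(n) = 0
L = 4410748/1883905 (L = 10357/3265 + 19176/(-23080) = 10357*(1/3265) + 19176*(-1/23080) = 10357/3265 - 2397/2885 = 4410748/1883905 ≈ 2.3413)
I(j) = -133
L - I(O(E(-3, -3))) = 4410748/1883905 - 1*(-133) = 4410748/1883905 + 133 = 254970113/1883905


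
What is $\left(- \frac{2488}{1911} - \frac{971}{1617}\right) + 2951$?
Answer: $\frac{8856140}{3003} \approx 2949.1$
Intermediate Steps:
$\left(- \frac{2488}{1911} - \frac{971}{1617}\right) + 2951 = - \frac{5713}{3003} + 2951 = \frac{8856140}{3003}$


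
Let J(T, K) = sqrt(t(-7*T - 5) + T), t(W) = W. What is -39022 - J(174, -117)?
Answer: -39022 - I*sqrt(1049) ≈ -39022.0 - 32.388*I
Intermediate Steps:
J(T, K) = sqrt(-5 - 6*T) (J(T, K) = sqrt((-7*T - 5) + T) = sqrt((-5 - 7*T) + T) = sqrt(-5 - 6*T))
-39022 - J(174, -117) = -39022 - sqrt(-5 - 6*174) = -39022 - sqrt(-5 - 1044) = -39022 - sqrt(-1049) = -39022 - I*sqrt(1049)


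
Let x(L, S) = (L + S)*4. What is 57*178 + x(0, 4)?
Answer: 10162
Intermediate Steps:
x(L, S) = 4*L + 4*S
57*178 + x(0, 4) = 57*178 + (4*0 + 4*4) = 10146 + (0 + 16) = 10146 + 16 = 10162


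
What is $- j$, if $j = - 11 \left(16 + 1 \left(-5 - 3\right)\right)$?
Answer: $88$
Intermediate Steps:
$j = -88$ ($j = - 11 \left(16 + 1 \left(-8\right)\right) = - 11 \left(16 - 8\right) = \left(-11\right) 8 = -88$)
$- j = \left(-1\right) \left(-88\right) = 88$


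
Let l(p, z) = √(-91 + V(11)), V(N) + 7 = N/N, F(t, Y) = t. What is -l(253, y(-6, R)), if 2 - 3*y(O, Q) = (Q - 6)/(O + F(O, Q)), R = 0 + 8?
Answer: -I*√97 ≈ -9.8489*I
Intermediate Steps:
V(N) = -6 (V(N) = -7 + N/N = -7 + 1 = -6)
R = 8
y(O, Q) = ⅔ - (-6 + Q)/(6*O) (y(O, Q) = ⅔ - (Q - 6)/(3*(O + O)) = ⅔ - (-6 + Q)/(3*(2*O)) = ⅔ - (-6 + Q)*1/(2*O)/3 = ⅔ - (-6 + Q)/(6*O))
l(p, z) = I*√97 (l(p, z) = √(-91 - 6) = √(-97) = I*√97)
-l(253, y(-6, R)) = -I*√97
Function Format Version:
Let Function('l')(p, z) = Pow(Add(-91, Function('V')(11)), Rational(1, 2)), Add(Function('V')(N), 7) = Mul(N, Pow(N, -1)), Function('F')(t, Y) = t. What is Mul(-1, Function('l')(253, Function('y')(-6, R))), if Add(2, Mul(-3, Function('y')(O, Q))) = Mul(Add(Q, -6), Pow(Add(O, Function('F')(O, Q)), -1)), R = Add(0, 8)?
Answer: Mul(-1, I, Pow(97, Rational(1, 2))) ≈ Mul(-9.8489, I)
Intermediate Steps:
Function('V')(N) = -6 (Function('V')(N) = Add(-7, Mul(N, Pow(N, -1))) = Add(-7, 1) = -6)
R = 8
Function('y')(O, Q) = Add(Rational(2, 3), Mul(Rational(-1, 6), Pow(O, -1), Add(-6, Q))) (Function('y')(O, Q) = Add(Rational(2, 3), Mul(Rational(-1, 3), Mul(Add(Q, -6), Pow(Add(O, O), -1)))) = Add(Rational(2, 3), Mul(Rational(-1, 3), Mul(Add(-6, Q), Pow(Mul(2, O), -1)))) = Add(Rational(2, 3), Mul(Rational(-1, 3), Mul(Add(-6, Q), Mul(Rational(1, 2), Pow(O, -1))))) = Add(Rational(2, 3), Mul(Rational(-1, 3), Mul(Rational(1, 2), Pow(O, -1), Add(-6, Q)))) = Add(Rational(2, 3), Mul(Rational(-1, 6), Pow(O, -1), Add(-6, Q))))
Function('l')(p, z) = Mul(I, Pow(97, Rational(1, 2))) (Function('l')(p, z) = Pow(Add(-91, -6), Rational(1, 2)) = Pow(-97, Rational(1, 2)) = Mul(I, Pow(97, Rational(1, 2))))
Mul(-1, Function('l')(253, Function('y')(-6, R))) = Mul(-1, Mul(I, Pow(97, Rational(1, 2)))) = Mul(-1, I, Pow(97, Rational(1, 2)))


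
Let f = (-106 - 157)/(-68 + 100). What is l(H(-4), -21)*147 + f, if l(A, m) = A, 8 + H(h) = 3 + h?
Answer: -42599/32 ≈ -1331.2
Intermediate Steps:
H(h) = -5 + h (H(h) = -8 + (3 + h) = -5 + h)
f = -263/32 ≈ -8.2188
l(H(-4), -21)*147 + f = (-5 - 4)*147 - 263/32 = -9*147 - 263/32 = -1323 - 263/32 = -42599/32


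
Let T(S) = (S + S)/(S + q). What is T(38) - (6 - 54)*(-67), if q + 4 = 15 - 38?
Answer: -35300/11 ≈ -3209.1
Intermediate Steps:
q = -27 (q = -4 + (15 - 38) = -4 - 23 = -27)
T(S) = 2*S/(-27 + S) (T(S) = (S + S)/(S - 27) = (2*S)/(-27 + S) = 2*S/(-27 + S))
T(38) - (6 - 54)*(-67) = 2*38/(-27 + 38) - (6 - 54)*(-67) = 2*38/11 - (-48)*(-67) = 2*38*(1/11) - 1*3216 = 76/11 - 3216 = -35300/11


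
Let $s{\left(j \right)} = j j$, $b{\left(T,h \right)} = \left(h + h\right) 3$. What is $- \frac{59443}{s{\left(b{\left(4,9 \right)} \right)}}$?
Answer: $- \frac{59443}{2916} \approx -20.385$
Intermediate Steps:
$b{\left(T,h \right)} = 6 h$ ($b{\left(T,h \right)} = 2 h 3 = 6 h$)
$s{\left(j \right)} = j^{2}$
$- \frac{59443}{s{\left(b{\left(4,9 \right)} \right)}} = - \frac{59443}{\left(6 \cdot 9\right)^{2}} = - \frac{59443}{54^{2}} = - \frac{59443}{2916}$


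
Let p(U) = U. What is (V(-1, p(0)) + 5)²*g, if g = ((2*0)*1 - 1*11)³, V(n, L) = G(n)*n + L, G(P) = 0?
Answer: -33275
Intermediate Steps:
V(n, L) = L (V(n, L) = 0*n + L = 0 + L = L)
g = -1331 (g = (0*1 - 11)³ = (0 - 11)³ = (-11)³ = -1331)
(V(-1, p(0)) + 5)²*g = (0 + 5)²*(-1331) = 5²*(-1331) = 25*(-1331) = -33275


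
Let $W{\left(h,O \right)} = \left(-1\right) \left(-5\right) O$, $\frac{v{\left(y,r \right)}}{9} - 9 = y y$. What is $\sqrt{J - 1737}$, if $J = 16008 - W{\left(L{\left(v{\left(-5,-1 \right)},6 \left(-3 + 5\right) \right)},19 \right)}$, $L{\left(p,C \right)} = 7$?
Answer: $4 \sqrt{886} \approx 119.06$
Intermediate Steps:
$v{\left(y,r \right)} = 81 + 9 y^{2}$ ($v{\left(y,r \right)} = 81 + 9 y y = 81 + 9 y^{2}$)
$W{\left(h,O \right)} = 5 O$
$J = 15913$ ($J = 16008 - 5 \cdot 19 = 16008 - 95 = 15913$)
$\sqrt{J - 1737} = \sqrt{15913 - 1737} = \sqrt{14176} = 4 \sqrt{886}$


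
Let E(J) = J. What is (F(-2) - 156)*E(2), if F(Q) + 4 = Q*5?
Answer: -340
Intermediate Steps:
F(Q) = -4 + 5*Q (F(Q) = -4 + Q*5 = -4 + 5*Q)
(F(-2) - 156)*E(2) = ((-4 + 5*(-2)) - 156)*2 = ((-4 - 10) - 156)*2 = (-14 - 156)*2 = -170*2 = -340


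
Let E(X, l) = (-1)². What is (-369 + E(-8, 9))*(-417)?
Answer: 153456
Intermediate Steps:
E(X, l) = 1
(-369 + E(-8, 9))*(-417) = (-369 + 1)*(-417) = -368*(-417) = 153456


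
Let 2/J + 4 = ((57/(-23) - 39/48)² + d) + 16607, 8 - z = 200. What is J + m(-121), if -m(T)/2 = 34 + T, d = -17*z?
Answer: 468396983294/2691935129 ≈ 174.00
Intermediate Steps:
z = -192 (z = 8 - 1*200 = 8 - 200 = -192)
d = 3264 (d = -17*(-192) = 3264)
m(T) = -68 - 2*T (m(T) = -2*(34 + T) = -68 - 2*T)
J = 270848/2691935129 (J = 2/(-4 + (((57/(-23) - 39/48)² + 3264) + 16607)) = 2/(-4 + (((57*(-1/23) - 39*1/48)² + 3264) + 16607)) = 2/(-4 + (((-57/23 - 13/16)² + 3264) + 16607)) = 2/(-4 + (((-1211/368)² + 3264) + 16607)) = 2/(-4 + ((1466521/135424 + 3264) + 16607)) = 2/(-4 + (443490457/135424 + 16607)) = 2/(-4 + 2692476825/135424) = 2/(2691935129/135424) = 2*(135424/2691935129) = 270848/2691935129 ≈ 0.00010061)
J + m(-121) = 270848/2691935129 + (-68 - 2*(-121)) = 270848/2691935129 + (-68 + 242) = 270848/2691935129 + 174 = 468396983294/2691935129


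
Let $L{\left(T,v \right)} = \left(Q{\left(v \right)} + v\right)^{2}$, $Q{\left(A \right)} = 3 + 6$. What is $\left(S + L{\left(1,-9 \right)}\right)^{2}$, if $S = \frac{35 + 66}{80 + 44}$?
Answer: $\frac{10201}{15376} \approx 0.66344$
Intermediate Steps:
$Q{\left(A \right)} = 9$
$S = \frac{101}{124} \approx 0.81452$
$L{\left(T,v \right)} = \left(9 + v\right)^{2}$
$\left(S + L{\left(1,-9 \right)}\right)^{2} = \left(\frac{101}{124} + \left(9 - 9\right)^{2}\right)^{2} = \left(\frac{101}{124} + 0^{2}\right)^{2} = \left(\frac{101}{124} + 0\right)^{2} = \left(\frac{101}{124}\right)^{2} = \frac{10201}{15376}$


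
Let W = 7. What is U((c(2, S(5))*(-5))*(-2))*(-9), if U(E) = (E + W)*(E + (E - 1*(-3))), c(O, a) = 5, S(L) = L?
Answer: -52839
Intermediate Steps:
U(E) = (3 + 2*E)*(7 + E) (U(E) = (E + 7)*(E + (E - 1*(-3))) = (7 + E)*(E + (E + 3)) = (7 + E)*(E + (3 + E)) = (7 + E)*(3 + 2*E) = (3 + 2*E)*(7 + E))
U((c(2, S(5))*(-5))*(-2))*(-9) = (21 + 2*((5*(-5))*(-2))² + 17*((5*(-5))*(-2)))*(-9) = (21 + 2*(-25*(-2))² + 17*(-25*(-2)))*(-9) = (21 + 2*50² + 17*50)*(-9) = (21 + 2*2500 + 850)*(-9) = (21 + 5000 + 850)*(-9) = 5871*(-9) = -52839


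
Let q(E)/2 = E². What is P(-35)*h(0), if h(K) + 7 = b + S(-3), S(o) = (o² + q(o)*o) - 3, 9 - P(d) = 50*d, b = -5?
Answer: -105540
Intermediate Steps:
q(E) = 2*E²
P(d) = 9 - 50*d
S(o) = -3 + o² + 2*o³ (S(o) = (o² + (2*o²)*o) - 3 = (o² + 2*o³) - 3 = -3 + o² + 2*o³)
h(K) = -60 (h(K) = -7 + (-5 + (-3 + (-3)² + 2*(-3)³)) = -7 + (-5 + (-3 + 9 + 2*(-27))) = -7 + (-5 + (-3 + 9 - 54)) = -7 + (-5 - 48) = -7 - 53 = -60)
P(-35)*h(0) = (9 - 50*(-35))*(-60) = (9 + 1750)*(-60) = 1759*(-60) = -105540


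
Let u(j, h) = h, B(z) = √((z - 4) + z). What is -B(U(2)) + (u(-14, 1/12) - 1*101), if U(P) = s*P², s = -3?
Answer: -1211/12 - 2*I*√7 ≈ -100.92 - 5.2915*I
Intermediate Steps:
U(P) = -3*P²
B(z) = √(-4 + 2*z) (B(z) = √((-4 + z) + z) = √(-4 + 2*z))
-B(U(2)) + (u(-14, 1/12) - 1*101) = -√(-4 + 2*(-3*2²)) + (1/12 - 1*101) = -√(-4 + 2*(-3*4)) + (1/12 - 101) = -√(-4 + 2*(-12)) - 1211/12 = -√(-4 - 24) - 1211/12 = -√(-28) - 1211/12 = -2*I*√7 - 1211/12 = -1211/12 - 2*I*√7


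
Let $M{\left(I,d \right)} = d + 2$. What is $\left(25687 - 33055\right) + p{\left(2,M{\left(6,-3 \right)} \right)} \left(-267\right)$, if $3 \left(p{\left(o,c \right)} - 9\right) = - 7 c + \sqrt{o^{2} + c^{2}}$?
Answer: $-10394 - 89 \sqrt{5} \approx -10593.0$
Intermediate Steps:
$M{\left(I,d \right)} = 2 + d$
$p{\left(o,c \right)} = 9 - \frac{7 c}{3} + \frac{\sqrt{c^{2} + o^{2}}}{3}$ ($p{\left(o,c \right)} = 9 + \frac{- 7 c + \sqrt{o^{2} + c^{2}}}{3} = 9 + \frac{- 7 c + \sqrt{c^{2} + o^{2}}}{3} = 9 + \frac{\sqrt{c^{2} + o^{2}} - 7 c}{3} = 9 - \left(- \frac{\sqrt{c^{2} + o^{2}}}{3} + \frac{7 c}{3}\right) = 9 - \frac{7 c}{3} + \frac{\sqrt{c^{2} + o^{2}}}{3}$)
$\left(25687 - 33055\right) + p{\left(2,M{\left(6,-3 \right)} \right)} \left(-267\right) = \left(25687 - 33055\right) + \left(9 - \frac{7 \left(2 - 3\right)}{3} + \frac{\sqrt{\left(2 - 3\right)^{2} + 2^{2}}}{3}\right) \left(-267\right) = -7368 + \left(9 - - \frac{7}{3} + \frac{\sqrt{\left(-1\right)^{2} + 4}}{3}\right) \left(-267\right) = -7368 + \left(9 + \frac{7}{3} + \frac{\sqrt{1 + 4}}{3}\right) \left(-267\right) = -7368 + \left(9 + \frac{7}{3} + \frac{\sqrt{5}}{3}\right) \left(-267\right) = -7368 + \left(\frac{34}{3} + \frac{\sqrt{5}}{3}\right) \left(-267\right) = -7368 - \left(3026 + 89 \sqrt{5}\right) = -10394 - 89 \sqrt{5}$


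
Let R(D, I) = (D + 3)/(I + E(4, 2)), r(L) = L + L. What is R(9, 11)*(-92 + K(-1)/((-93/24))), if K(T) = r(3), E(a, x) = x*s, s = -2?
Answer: -34800/217 ≈ -160.37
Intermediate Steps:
r(L) = 2*L
E(a, x) = -2*x (E(a, x) = x*(-2) = -2*x)
K(T) = 6 (K(T) = 2*3 = 6)
R(D, I) = (3 + D)/(-4 + I) (R(D, I) = (D + 3)/(I - 2*2) = (3 + D)/(I - 4) = (3 + D)/(-4 + I))
R(9, 11)*(-92 + K(-1)/((-93/24))) = ((3 + 9)/(-4 + 11))*(-92 + 6/((-93/24))) = (12/7)*(-92 + 6/((-93*1/24))) = ((1/7)*12)*(-92 + 6/(-31/8)) = 12*(-92 + 6*(-8/31))/7 = 12*(-92 - 48/31)/7 = (12/7)*(-2900/31) = -34800/217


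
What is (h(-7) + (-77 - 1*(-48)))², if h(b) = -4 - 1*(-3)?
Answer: 900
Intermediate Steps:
h(b) = -1 (h(b) = -4 + 3 = -1)
(h(-7) + (-77 - 1*(-48)))² = (-1 + (-77 - 1*(-48)))² = (-1 + (-77 + 48))² = (-1 - 29)² = (-30)² = 900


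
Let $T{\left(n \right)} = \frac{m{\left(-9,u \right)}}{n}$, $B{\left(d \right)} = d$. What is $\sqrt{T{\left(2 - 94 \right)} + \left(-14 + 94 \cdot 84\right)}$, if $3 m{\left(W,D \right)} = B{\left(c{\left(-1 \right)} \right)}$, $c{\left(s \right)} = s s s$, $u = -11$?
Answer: $\frac{\sqrt{150104877}}{138} \approx 88.781$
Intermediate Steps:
$c{\left(s \right)} = s^{3}$ ($c{\left(s \right)} = s^{2} s = s^{3}$)
$m{\left(W,D \right)} = - \frac{1}{3}$ ($m{\left(W,D \right)} = \frac{\left(-1\right)^{3}}{3} = \frac{1}{3} \left(-1\right) = - \frac{1}{3}$)
$T{\left(n \right)} = - \frac{1}{3 n}$
$\sqrt{T{\left(2 - 94 \right)} + \left(-14 + 94 \cdot 84\right)} = \sqrt{- \frac{1}{3 \left(2 - 94\right)} + \left(-14 + 94 \cdot 84\right)} = \sqrt{- \frac{1}{3 \left(2 - 94\right)} + \left(-14 + 7896\right)} = \sqrt{- \frac{1}{3 \left(-92\right)} + 7882} = \sqrt{\left(- \frac{1}{3}\right) \left(- \frac{1}{92}\right) + 7882} = \sqrt{\frac{1}{276} + 7882} = \sqrt{\frac{2175433}{276}} = \frac{\sqrt{150104877}}{138}$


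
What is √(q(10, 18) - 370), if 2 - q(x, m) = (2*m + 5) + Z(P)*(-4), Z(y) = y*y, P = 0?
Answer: I*√409 ≈ 20.224*I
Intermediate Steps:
Z(y) = y²
q(x, m) = -3 - 2*m (q(x, m) = 2 - ((2*m + 5) + 0²*(-4)) = 2 - ((5 + 2*m) + 0*(-4)) = 2 - ((5 + 2*m) + 0) = 2 - (5 + 2*m) = 2 + (-5 - 2*m) = -3 - 2*m)
√(q(10, 18) - 370) = √((-3 - 2*18) - 370) = √((-3 - 36) - 370) = √(-39 - 370) = √(-409) = I*√409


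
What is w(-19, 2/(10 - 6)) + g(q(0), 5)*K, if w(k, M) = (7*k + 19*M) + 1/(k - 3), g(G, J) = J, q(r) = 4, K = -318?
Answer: -18849/11 ≈ -1713.5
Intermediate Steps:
w(k, M) = 1/(-3 + k) + 7*k + 19*M (w(k, M) = (7*k + 19*M) + 1/(-3 + k) = 1/(-3 + k) + 7*k + 19*M)
w(-19, 2/(10 - 6)) + g(q(0), 5)*K = (1 - 114/(10 - 6) - 21*(-19) + 7*(-19)² + 19*(2/(10 - 6))*(-19))/(-3 - 19) + 5*(-318) = (1 - 114/4 + 399 + 7*361 + 19*(2/4)*(-19))/(-22) - 1590 = -(1 - 114/4 + 399 + 2527 + 19*(2*(¼))*(-19))/22 - 1590 = -(1 - 57*½ + 399 + 2527 + 19*(½)*(-19))/22 - 1590 = -(1 - 57/2 + 399 + 2527 - 361/2)/22 - 1590 = -1/22*2718 - 1590 = -1359/11 - 1590 = -18849/11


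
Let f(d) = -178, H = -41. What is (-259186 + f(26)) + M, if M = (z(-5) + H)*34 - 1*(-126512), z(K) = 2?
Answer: -134178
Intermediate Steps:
M = 125186 (M = (2 - 41)*34 - 1*(-126512) = -39*34 + 126512 = -1326 + 126512 = 125186)
(-259186 + f(26)) + M = (-259186 - 178) + 125186 = -259364 + 125186 = -134178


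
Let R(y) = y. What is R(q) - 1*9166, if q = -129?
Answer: -9295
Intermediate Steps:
R(q) - 1*9166 = -129 - 1*9166 = -129 - 9166 = -9295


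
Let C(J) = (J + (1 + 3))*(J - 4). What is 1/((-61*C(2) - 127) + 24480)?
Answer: 1/25085 ≈ 3.9864e-5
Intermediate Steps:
C(J) = (-4 + J)*(4 + J) (C(J) = (J + 4)*(-4 + J) = (4 + J)*(-4 + J) = (-4 + J)*(4 + J))
1/((-61*C(2) - 127) + 24480) = 1/((-61*(-16 + 2²) - 127) + 24480) = 1/((-61*(-16 + 4) - 127) + 24480) = 1/((-61*(-12) - 127) + 24480) = 1/((732 - 127) + 24480) = 1/(605 + 24480) = 1/25085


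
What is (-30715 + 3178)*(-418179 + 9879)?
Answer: 11243357100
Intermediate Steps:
(-30715 + 3178)*(-418179 + 9879) = -27537*(-408300) = 11243357100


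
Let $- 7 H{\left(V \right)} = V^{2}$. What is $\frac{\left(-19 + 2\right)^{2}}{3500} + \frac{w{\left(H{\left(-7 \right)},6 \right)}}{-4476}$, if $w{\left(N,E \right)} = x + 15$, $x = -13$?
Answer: $\frac{321641}{3916500} \approx 0.082125$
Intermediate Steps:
$H{\left(V \right)} = - \frac{V^{2}}{7}$
$w{\left(N,E \right)} = 2$ ($w{\left(N,E \right)} = -13 + 15 = 2$)
$\frac{\left(-19 + 2\right)^{2}}{3500} + \frac{w{\left(H{\left(-7 \right)},6 \right)}}{-4476} = \frac{\left(-19 + 2\right)^{2}}{3500} + \frac{2}{-4476} = \left(-17\right)^{2} \cdot \frac{1}{3500} + 2 \left(- \frac{1}{4476}\right) = 289 \cdot \frac{1}{3500} - \frac{1}{2238} = \frac{289}{3500} - \frac{1}{2238} = \frac{321641}{3916500}$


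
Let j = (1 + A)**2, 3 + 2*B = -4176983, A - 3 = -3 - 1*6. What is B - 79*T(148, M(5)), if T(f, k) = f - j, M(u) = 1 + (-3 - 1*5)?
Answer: -2098210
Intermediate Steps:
A = -6 (A = 3 + (-3 - 1*6) = 3 + (-3 - 6) = 3 - 9 = -6)
B = -2088493 (B = -3/2 + (1/2)*(-4176983) = -3/2 - 4176983/2 = -2088493)
j = 25 (j = (1 - 6)**2 = (-5)**2 = 25)
M(u) = -7 (M(u) = 1 + (-3 - 5) = 1 - 8 = -7)
T(f, k) = -25 + f (T(f, k) = f - 1*25 = f - 25 = -25 + f)
B - 79*T(148, M(5)) = -2088493 - 79*(-25 + 148) = -2088493 - 79*123 = -2088493 - 1*9717 = -2088493 - 9717 = -2098210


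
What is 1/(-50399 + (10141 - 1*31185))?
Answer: -1/71443 ≈ -1.3997e-5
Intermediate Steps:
1/(-50399 + (10141 - 1*31185)) = 1/(-50399 + (10141 - 31185)) = 1/(-50399 - 21044) = 1/(-71443) = -1/71443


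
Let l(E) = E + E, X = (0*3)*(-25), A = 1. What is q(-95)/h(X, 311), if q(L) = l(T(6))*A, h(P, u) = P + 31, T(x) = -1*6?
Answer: -12/31 ≈ -0.38710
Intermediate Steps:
T(x) = -6
X = 0 (X = 0*(-25) = 0)
l(E) = 2*E
h(P, u) = 31 + P
q(L) = -12 (q(L) = (2*(-6))*1 = -12*1 = -12)
q(-95)/h(X, 311) = -12/(31 + 0) = -12/31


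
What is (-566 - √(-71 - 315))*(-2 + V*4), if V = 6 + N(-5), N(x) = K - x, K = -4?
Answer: -14716 - 26*I*√386 ≈ -14716.0 - 510.82*I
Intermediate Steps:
N(x) = -4 - x
V = 7 (V = 6 + (-4 - 1*(-5)) = 6 + (-4 + 5) = 6 + 1 = 7)
(-566 - √(-71 - 315))*(-2 + V*4) = (-566 - √(-71 - 315))*(-2 + 7*4) = (-566 - √(-386))*(-2 + 28) = (-566 - I*√386)*26 = -14716 - 26*I*√386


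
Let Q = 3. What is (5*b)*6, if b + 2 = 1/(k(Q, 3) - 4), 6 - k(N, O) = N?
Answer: -90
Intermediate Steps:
k(N, O) = 6 - N
b = -3 (b = -2 + 1/((6 - 1*3) - 4) = -2 + 1/((6 - 3) - 4) = -2 + 1/(3 - 4) = -2 + 1/(-1) = -2 - 1 = -3)
(5*b)*6 = (5*(-3))*6 = -15*6 = -90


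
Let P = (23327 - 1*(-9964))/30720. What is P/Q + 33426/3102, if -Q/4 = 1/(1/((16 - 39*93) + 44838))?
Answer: 9407507535171/873036144640 ≈ 10.776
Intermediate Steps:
P = 11097/10240 (P = (23327 + 9964)*(1/30720) = 33291*(1/30720) = 11097/10240 ≈ 1.0837)
Q = -164908 (Q = -(179416 - 14508) = -4/(1/((16 - 3627) + 44838)) = -4/(1/(-3611 + 44838)) = -4/(1/41227) = -4/1/41227 = -4*41227 = -164908)
P/Q + 33426/3102 = (11097/10240)/(-164908) + 33426/3102 = (11097/10240)*(-1/164908) + 33426*(1/3102) = -11097/1688657920 + 5571/517 = 9407507535171/873036144640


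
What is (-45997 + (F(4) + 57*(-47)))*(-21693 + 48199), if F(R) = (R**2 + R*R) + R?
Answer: -1289251840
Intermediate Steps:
F(R) = R + 2*R**2 (F(R) = (R**2 + R**2) + R = 2*R**2 + R = R + 2*R**2)
(-45997 + (F(4) + 57*(-47)))*(-21693 + 48199) = (-45997 + (4*(1 + 2*4) + 57*(-47)))*(-21693 + 48199) = (-45997 + (4*(1 + 8) - 2679))*26506 = (-45997 + (4*9 - 2679))*26506 = (-45997 + (36 - 2679))*26506 = (-45997 - 2643)*26506 = -48640*26506 = -1289251840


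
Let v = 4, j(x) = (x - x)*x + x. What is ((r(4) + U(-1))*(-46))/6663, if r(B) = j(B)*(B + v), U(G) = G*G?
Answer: -506/2221 ≈ -0.22783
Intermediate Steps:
j(x) = x (j(x) = 0*x + x = 0 + x = x)
U(G) = G²
r(B) = B*(4 + B) (r(B) = B*(B + 4) = B*(4 + B))
((r(4) + U(-1))*(-46))/6663 = ((4*(4 + 4) + (-1)²)*(-46))/6663 = ((4*8 + 1)*(-46))*(1/6663) = ((32 + 1)*(-46))*(1/6663) = (33*(-46))*(1/6663) = -1518*1/6663 = -506/2221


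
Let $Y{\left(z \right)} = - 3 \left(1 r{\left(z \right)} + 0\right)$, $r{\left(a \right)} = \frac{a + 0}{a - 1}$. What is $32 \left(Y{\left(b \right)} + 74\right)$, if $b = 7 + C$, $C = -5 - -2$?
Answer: $2240$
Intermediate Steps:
$r{\left(a \right)} = \frac{a}{-1 + a}$
$C = -3$ ($C = -5 + 2 = -3$)
$b = 4$ ($b = 7 - 3 = 4$)
$Y{\left(z \right)} = - \frac{3 z}{-1 + z}$ ($Y{\left(z \right)} = - 3 \left(1 \frac{z}{-1 + z} + 0\right) = - 3 \left(\frac{z}{-1 + z} + 0\right) = - 3 \frac{z}{-1 + z} = - \frac{3 z}{-1 + z}$)
$32 \left(Y{\left(b \right)} + 74\right) = 32 \left(\left(-3\right) 4 \frac{1}{-1 + 4} + 74\right) = 32 \left(\left(-3\right) 4 \cdot \frac{1}{3} + 74\right) = 32 \left(-4 + 74\right) = 32 \cdot 70 = 2240$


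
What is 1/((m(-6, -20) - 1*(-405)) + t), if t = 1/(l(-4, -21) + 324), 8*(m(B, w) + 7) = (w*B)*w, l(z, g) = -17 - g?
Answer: 328/32145 ≈ 0.010204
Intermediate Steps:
m(B, w) = -7 + B*w²/8 (m(B, w) = -7 + ((w*B)*w)/8 = -7 + ((B*w)*w)/8 = -7 + (B*w²)/8 = -7 + B*w²/8)
t = 1/328 (t = 1/((-17 - 1*(-21)) + 324) = 1/((-17 + 21) + 324) = 1/(4 + 324) = 1/328 ≈ 0.0030488)
1/((m(-6, -20) - 1*(-405)) + t) = 1/(((-7 + (⅛)*(-6)*(-20)²) - 1*(-405)) + 1/328) = 1/(((-7 + (⅛)*(-6)*400) + 405) + 1/328) = 1/(((-7 - 300) + 405) + 1/328) = 1/((-307 + 405) + 1/328) = 1/(98 + 1/328) = 1/(32145/328) = 328/32145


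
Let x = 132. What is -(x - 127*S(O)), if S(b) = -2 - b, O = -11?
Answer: 1011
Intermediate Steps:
-(x - 127*S(O)) = -(132 - 127*(-2 - 1*(-11))) = -(132 - 127*(-2 + 11)) = -(132 - 127*9) = -(132 - 1143) = -1*(-1011) = 1011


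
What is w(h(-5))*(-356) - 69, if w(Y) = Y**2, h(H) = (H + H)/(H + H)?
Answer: -425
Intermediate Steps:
h(H) = 1 (h(H) = (2*H)/((2*H)) = (2*H)*(1/(2*H)) = 1)
w(h(-5))*(-356) - 69 = 1**2*(-356) - 69 = 1*(-356) - 69 = -356 - 69 = -425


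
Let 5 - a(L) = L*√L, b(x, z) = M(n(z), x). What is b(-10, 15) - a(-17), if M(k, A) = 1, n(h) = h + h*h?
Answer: -4 - 17*I*√17 ≈ -4.0 - 70.093*I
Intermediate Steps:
n(h) = h + h²
b(x, z) = 1
a(L) = 5 - L^(3/2) (a(L) = 5 - L*√L = 5 - L^(3/2))
b(-10, 15) - a(-17) = 1 - (5 - (-17)^(3/2)) = 1 - (5 - (-17)*I*√17) = 1 - (5 + 17*I*√17) = 1 + (-5 - 17*I*√17) = -4 - 17*I*√17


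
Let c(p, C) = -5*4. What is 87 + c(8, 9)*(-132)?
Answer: 2727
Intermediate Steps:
c(p, C) = -20
87 + c(8, 9)*(-132) = 87 - 20*(-132) = 87 + 2640 = 2727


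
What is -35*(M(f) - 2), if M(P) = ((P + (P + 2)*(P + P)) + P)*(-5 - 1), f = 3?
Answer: 7630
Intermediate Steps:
M(P) = -12*P - 12*P*(2 + P) (M(P) = ((P + (2 + P)*(2*P)) + P)*(-6) = ((P + 2*P*(2 + P)) + P)*(-6) = (2*P + 2*P*(2 + P))*(-6) = -12*P - 12*P*(2 + P))
-35*(M(f) - 2) = -35*(-12*3*(3 + 3) - 2) = -35*(-12*3*6 - 2) = -35*(-216 - 2) = -35*(-218) = 7630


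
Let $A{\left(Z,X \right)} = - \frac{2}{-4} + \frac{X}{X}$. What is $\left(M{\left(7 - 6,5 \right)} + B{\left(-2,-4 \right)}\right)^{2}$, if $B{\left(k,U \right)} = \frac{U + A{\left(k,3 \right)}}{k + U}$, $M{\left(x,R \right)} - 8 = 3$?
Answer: $\frac{18769}{144} \approx 130.34$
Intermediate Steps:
$A{\left(Z,X \right)} = \frac{3}{2}$ ($A{\left(Z,X \right)} = \left(-2\right) \left(- \frac{1}{4}\right) + 1 = \frac{1}{2} + 1 = \frac{3}{2}$)
$M{\left(x,R \right)} = 11$ ($M{\left(x,R \right)} = 8 + 3 = 11$)
$B{\left(k,U \right)} = \frac{\frac{3}{2} + U}{U + k}$ ($B{\left(k,U \right)} = \frac{U + \frac{3}{2}}{k + U} = \frac{\frac{3}{2} + U}{U + k}$)
$\left(M{\left(7 - 6,5 \right)} + B{\left(-2,-4 \right)}\right)^{2} = \left(11 + \frac{\frac{3}{2} - 4}{-4 - 2}\right)^{2} = \left(11 + \frac{1}{-6} \left(- \frac{5}{2}\right)\right)^{2} = \left(11 - - \frac{5}{12}\right)^{2} = \left(11 + \frac{5}{12}\right)^{2} = \left(\frac{137}{12}\right)^{2} = \frac{18769}{144}$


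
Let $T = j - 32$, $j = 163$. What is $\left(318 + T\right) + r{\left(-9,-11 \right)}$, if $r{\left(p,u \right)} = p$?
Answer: $440$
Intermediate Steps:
$T = 131$ ($T = 163 - 32 = 131$)
$\left(318 + T\right) + r{\left(-9,-11 \right)} = \left(318 + 131\right) - 9 = 449 - 9 = 440$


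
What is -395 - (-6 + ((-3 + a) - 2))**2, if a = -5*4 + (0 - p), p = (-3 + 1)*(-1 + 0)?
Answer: -1484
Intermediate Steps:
p = 2 (p = -2*(-1) = 2)
a = -22 (a = -5*4 + (0 - 1*2) = -20 + (0 - 2) = -20 - 2 = -22)
-395 - (-6 + ((-3 + a) - 2))**2 = -395 - (-6 + ((-3 - 22) - 2))**2 = -395 - (-6 + (-25 - 2))**2 = -395 - (-6 - 27)**2 = -395 - 1*(-33)**2 = -395 - 1*1089 = -395 - 1089 = -1484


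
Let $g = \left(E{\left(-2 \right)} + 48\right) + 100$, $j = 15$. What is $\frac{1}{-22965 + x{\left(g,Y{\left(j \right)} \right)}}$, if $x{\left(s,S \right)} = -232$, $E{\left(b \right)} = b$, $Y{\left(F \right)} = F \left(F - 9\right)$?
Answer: $- \frac{1}{23197} \approx -4.3109 \cdot 10^{-5}$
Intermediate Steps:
$Y{\left(F \right)} = F \left(-9 + F\right)$
$g = 146$ ($g = \left(-2 + 48\right) + 100 = 46 + 100 = 146$)
$\frac{1}{-22965 + x{\left(g,Y{\left(j \right)} \right)}} = \frac{1}{-22965 - 232} = \frac{1}{-23197} = - \frac{1}{23197}$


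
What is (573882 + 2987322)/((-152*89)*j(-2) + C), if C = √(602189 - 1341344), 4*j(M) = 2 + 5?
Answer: -84307943496/561197431 - 3561204*I*√739155/561197431 ≈ -150.23 - 5.4557*I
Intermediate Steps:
j(M) = 7/4 (j(M) = (2 + 5)/4 = (¼)*7 = 7/4)
C = I*√739155 (C = √(-739155) = I*√739155 ≈ 859.74*I)
(573882 + 2987322)/((-152*89)*j(-2) + C) = (573882 + 2987322)/(-152*89*(7/4) + I*√739155) = 3561204/(-13528*7/4 + I*√739155) = 3561204/(-23674 + I*√739155)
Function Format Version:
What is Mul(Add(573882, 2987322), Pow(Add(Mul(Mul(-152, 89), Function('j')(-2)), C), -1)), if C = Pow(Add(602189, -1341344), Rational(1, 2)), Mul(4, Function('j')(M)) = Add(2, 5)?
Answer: Add(Rational(-84307943496, 561197431), Mul(Rational(-3561204, 561197431), I, Pow(739155, Rational(1, 2)))) ≈ Add(-150.23, Mul(-5.4557, I))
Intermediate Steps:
Function('j')(M) = Rational(7, 4) (Function('j')(M) = Mul(Rational(1, 4), Add(2, 5)) = Mul(Rational(1, 4), 7) = Rational(7, 4))
C = Mul(I, Pow(739155, Rational(1, 2))) (C = Pow(-739155, Rational(1, 2)) = Mul(I, Pow(739155, Rational(1, 2))) ≈ Mul(859.74, I))
Mul(Add(573882, 2987322), Pow(Add(Mul(Mul(-152, 89), Function('j')(-2)), C), -1)) = Mul(Add(573882, 2987322), Pow(Add(Mul(Mul(-152, 89), Rational(7, 4)), Mul(I, Pow(739155, Rational(1, 2)))), -1)) = Mul(3561204, Pow(Add(Mul(-13528, Rational(7, 4)), Mul(I, Pow(739155, Rational(1, 2)))), -1)) = Mul(3561204, Pow(Add(-23674, Mul(I, Pow(739155, Rational(1, 2)))), -1))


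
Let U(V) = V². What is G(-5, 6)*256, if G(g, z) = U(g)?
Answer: 6400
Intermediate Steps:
G(g, z) = g²
G(-5, 6)*256 = (-5)²*256 = 25*256 = 6400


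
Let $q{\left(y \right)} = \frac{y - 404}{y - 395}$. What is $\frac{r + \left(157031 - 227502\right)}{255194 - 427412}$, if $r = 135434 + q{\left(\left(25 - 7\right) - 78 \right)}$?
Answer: $- \frac{29558629}{78359190} \approx -0.37722$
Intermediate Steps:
$q{\left(y \right)} = \frac{-404 + y}{-395 + y}$
$r = \frac{61622934}{455}$ ($r = 135434 + \frac{-404 + \left(\left(25 - 7\right) - 78\right)}{-395 + \left(\left(25 - 7\right) - 78\right)} = 135434 + \frac{-404 + \left(18 - 78\right)}{-395 + \left(18 - 78\right)} = 135434 + \frac{-404 - 60}{-395 - 60} = 135434 + \frac{1}{-455} \left(-464\right) = 135434 - - \frac{464}{455} = 135434 + \frac{464}{455} = \frac{61622934}{455} \approx 1.3544 \cdot 10^{5}$)
$\frac{r + \left(157031 - 227502\right)}{255194 - 427412} = \frac{\frac{61622934}{455} + \left(157031 - 227502\right)}{255194 - 427412} = \frac{\frac{61622934}{455} - 70471}{-172218} = \frac{29558629}{455} \left(- \frac{1}{172218}\right) = - \frac{29558629}{78359190}$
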